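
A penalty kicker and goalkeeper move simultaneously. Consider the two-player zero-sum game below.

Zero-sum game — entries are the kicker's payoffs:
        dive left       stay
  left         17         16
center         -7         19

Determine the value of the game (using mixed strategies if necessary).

145/9

Row minima are 16 and -7, so the kicker's maximin is 16; column maxima are 17 and 19, so the goalkeeper's minimax is 17. These differ, so the equilibrium is in mixed strategies.
Let the kicker play left with probability p. The goalkeeper is indifferent when 17p − 7(1−p) = 16p + 19(1−p), giving p = 26/27.
Let the goalkeeper play dive left with probability q. The kicker is indifferent when 17q + 16(1−q) = −7q + 19(1−q), giving q = 1/9.
The value is 17·(1/9) + (16)·(8/9) = 145/9.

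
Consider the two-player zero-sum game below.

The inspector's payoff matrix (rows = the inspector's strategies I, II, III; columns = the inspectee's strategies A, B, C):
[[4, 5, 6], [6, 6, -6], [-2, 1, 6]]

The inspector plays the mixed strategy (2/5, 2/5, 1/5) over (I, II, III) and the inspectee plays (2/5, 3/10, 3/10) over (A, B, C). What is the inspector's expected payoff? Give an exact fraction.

Against (2/5, 3/10, 3/10), each row's expected payoff is I: 49/10; II: 12/5; III: 13/10.
Taking the (2/5, 2/5, 1/5)-weighted average: (2/5)·(49/10) + (2/5)·(12/5) + (1/5)·(13/10) = 159/50.

159/50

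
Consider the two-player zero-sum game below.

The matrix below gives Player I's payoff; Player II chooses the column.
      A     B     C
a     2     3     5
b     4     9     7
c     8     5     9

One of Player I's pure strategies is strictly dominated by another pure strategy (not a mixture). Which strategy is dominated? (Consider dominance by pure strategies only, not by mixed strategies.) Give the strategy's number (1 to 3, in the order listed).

1

Compare a with b: 4 > 2, 9 > 3, 7 > 5.
So b strictly dominates a for Player I; a is strictly dominated.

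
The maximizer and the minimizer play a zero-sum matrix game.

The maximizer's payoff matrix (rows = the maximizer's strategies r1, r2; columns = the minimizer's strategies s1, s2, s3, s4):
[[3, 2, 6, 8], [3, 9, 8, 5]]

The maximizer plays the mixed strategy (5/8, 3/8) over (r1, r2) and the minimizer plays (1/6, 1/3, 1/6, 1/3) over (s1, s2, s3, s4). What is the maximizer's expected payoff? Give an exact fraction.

131/24

Against (1/6, 1/3, 1/6, 1/3), each row's expected payoff is r1: 29/6; r2: 13/2.
Taking the (5/8, 3/8)-weighted average: (5/8)·(29/6) + (3/8)·(13/2) = 131/24.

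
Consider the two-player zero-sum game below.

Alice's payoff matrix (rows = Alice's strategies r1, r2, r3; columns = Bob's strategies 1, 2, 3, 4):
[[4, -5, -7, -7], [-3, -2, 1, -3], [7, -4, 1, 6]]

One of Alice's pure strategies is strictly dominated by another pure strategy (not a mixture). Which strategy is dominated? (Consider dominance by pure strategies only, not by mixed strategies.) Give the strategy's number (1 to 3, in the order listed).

Compare r1 with r3: 7 > 4, -4 > -5, 1 > -7, 6 > -7.
So r3 strictly dominates r1 for Alice; r1 is strictly dominated.

1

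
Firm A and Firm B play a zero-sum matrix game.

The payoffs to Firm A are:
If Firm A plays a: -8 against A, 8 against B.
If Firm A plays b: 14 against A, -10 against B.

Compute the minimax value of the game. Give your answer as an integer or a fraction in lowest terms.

4/5

Row minima are -8 and -10, so Firm A's maximin is -8; column maxima are 14 and 8, so Firm B's minimax is 8. These differ, so the equilibrium is in mixed strategies.
Let Firm A play a with probability p. Firm B is indifferent when −8p + 14(1−p) = 8p − 10(1−p), giving p = 3/5.
Let Firm B play A with probability q. Firm A is indifferent when −8q + 8(1−q) = 14q − 10(1−q), giving q = 9/20.
The value is -8·(9/20) + (8)·(11/20) = 4/5.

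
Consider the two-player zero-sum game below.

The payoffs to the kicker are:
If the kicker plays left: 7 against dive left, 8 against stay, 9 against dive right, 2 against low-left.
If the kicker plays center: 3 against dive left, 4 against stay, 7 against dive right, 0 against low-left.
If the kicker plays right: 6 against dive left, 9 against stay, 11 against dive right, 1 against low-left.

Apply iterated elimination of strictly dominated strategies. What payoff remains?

Row center is strictly dominated by row left (7>3, 8>4, 9>7, 2>0); eliminate center.
Column dive right is strictly dominated by dive left for the goalkeeper (7<9, 6<11); eliminate dive right.
Column stay is strictly dominated by dive left for the goalkeeper (7<8, 6<9); eliminate stay.
Row right is strictly dominated by row left (7>6, 2>1); eliminate right.
Column dive left is strictly dominated by low-left for the goalkeeper (2<7); eliminate dive left.
Only (left, low-left) remains, with payoff 2.

2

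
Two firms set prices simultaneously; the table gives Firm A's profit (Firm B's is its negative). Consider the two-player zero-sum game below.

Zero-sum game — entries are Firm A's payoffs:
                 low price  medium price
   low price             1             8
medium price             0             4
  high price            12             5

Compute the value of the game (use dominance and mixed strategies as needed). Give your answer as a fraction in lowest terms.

13/2

Row medium price is strictly dominated by row low price, so Firm A never plays it.
The remaining 2×2 game on (low price, high price) × (low price, medium price) has no saddle point. Let Firm A play low price with probability p; indifference gives p + 12(1−p) = 8p + 5(1−p), so p = 1/2.
Similarly Firm B's optimal q on low price is 3/14, and the value is 1·(3/14) + (8)·(11/14) = 13/2.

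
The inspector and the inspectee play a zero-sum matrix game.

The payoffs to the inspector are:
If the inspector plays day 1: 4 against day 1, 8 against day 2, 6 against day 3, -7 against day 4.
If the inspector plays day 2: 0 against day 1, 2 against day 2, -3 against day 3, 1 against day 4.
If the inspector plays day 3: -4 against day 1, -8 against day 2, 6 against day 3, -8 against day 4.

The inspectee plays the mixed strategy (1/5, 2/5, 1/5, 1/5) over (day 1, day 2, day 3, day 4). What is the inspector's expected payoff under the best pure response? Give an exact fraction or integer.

day 1: (4)·(1/5) + (8)·(2/5) + (6)·(1/5) + (-7)·(1/5) = 19/5.
day 2: (0)·(1/5) + (2)·(2/5) + (-3)·(1/5) + (1)·(1/5) = 2/5.
day 3: (-4)·(1/5) + (-8)·(2/5) + (6)·(1/5) + (-8)·(1/5) = -22/5.
The best pure response is day 1 with expected payoff 19/5.

19/5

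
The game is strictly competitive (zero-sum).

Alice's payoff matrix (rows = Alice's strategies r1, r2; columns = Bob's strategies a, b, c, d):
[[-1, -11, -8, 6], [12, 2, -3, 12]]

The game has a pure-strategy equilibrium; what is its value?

-3

Row minima: -11, -3 → Alice's maximin is -3.
Column maxima: 12, 2, -3, 12 → Bob's minimax is -3.
They coincide at (r2, c), so the value is -3.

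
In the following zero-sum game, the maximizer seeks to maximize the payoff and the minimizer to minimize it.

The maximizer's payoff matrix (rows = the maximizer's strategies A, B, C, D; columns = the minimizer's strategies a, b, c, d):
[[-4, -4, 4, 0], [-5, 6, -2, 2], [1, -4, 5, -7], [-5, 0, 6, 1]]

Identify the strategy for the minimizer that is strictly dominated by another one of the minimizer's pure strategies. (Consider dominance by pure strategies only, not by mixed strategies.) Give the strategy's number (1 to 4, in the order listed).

The minimizer prefers columns that give the maximizer less. Compare c with a: -4 < 4, -5 < -2, 1 < 5, -5 < 6.
So a strictly dominates c for the minimizer; c is strictly dominated.

3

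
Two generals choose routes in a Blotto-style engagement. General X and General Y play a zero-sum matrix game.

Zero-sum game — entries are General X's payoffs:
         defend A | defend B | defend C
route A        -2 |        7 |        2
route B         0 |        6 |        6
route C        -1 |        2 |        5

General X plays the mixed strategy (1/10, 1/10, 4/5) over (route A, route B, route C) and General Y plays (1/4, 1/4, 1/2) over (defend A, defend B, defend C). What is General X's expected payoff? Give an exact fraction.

Against (1/4, 1/4, 1/2), each row's expected payoff is route A: 9/4; route B: 9/2; route C: 11/4.
Taking the (1/10, 1/10, 4/5)-weighted average: (1/10)·(9/4) + (1/10)·(9/2) + (4/5)·(11/4) = 23/8.

23/8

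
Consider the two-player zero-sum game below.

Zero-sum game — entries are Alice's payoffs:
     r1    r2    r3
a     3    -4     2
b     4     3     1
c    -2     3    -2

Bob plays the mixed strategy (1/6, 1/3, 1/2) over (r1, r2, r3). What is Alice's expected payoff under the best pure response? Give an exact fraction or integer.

13/6

a: (3)·(1/6) + (-4)·(1/3) + (2)·(1/2) = 1/6.
b: (4)·(1/6) + (3)·(1/3) + (1)·(1/2) = 13/6.
c: (-2)·(1/6) + (3)·(1/3) + (-2)·(1/2) = -1/3.
The best pure response is b with expected payoff 13/6.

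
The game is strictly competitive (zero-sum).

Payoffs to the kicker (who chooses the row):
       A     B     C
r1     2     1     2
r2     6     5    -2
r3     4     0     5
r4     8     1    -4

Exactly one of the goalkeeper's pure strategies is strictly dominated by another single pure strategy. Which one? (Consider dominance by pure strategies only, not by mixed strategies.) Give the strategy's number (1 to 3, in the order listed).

The goalkeeper prefers columns that give the kicker less. Compare A with B: 1 < 2, 5 < 6, 0 < 4, 1 < 8.
So B strictly dominates A for the goalkeeper; A is strictly dominated.

1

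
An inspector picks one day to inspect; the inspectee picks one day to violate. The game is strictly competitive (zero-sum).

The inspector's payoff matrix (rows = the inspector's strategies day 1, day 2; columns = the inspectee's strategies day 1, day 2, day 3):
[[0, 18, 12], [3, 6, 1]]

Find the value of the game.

Column day 2 is strictly dominated by day 3 for the inspectee (it gives the inspector more in every row).
The remaining 2×2 game on (day 1, day 2) × (day 1, day 3) has no saddle point. Let the inspector play day 1 with probability p; indifference gives 3(1−p) = 12p + (1−p), so p = 1/7.
Similarly the inspectee's optimal q on day 1 is 11/14, and the value is 0·(11/14) + (12)·(3/14) = 18/7.

18/7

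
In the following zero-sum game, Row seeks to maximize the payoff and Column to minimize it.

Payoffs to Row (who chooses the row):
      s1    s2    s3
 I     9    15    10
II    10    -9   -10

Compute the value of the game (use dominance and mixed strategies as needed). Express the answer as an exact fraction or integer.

190/21

Column s2 is strictly dominated by s3 for Column (it gives Row more in every row).
The remaining 2×2 game on (I, II) × (s1, s3) has no saddle point. Let Row play I with probability p; indifference gives 9p + 10(1−p) = 10p − 10(1−p), so p = 20/21.
Similarly Column's optimal q on s1 is 20/21, and the value is 9·(20/21) + (10)·(1/21) = 190/21.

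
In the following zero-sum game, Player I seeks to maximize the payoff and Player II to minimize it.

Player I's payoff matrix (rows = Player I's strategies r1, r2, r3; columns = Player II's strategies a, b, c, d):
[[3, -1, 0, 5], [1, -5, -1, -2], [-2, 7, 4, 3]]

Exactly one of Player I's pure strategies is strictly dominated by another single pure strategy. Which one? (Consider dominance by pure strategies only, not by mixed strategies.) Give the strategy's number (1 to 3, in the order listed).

Compare r2 with r1: 3 > 1, -1 > -5, 0 > -1, 5 > -2.
So r1 strictly dominates r2 for Player I; r2 is strictly dominated.

2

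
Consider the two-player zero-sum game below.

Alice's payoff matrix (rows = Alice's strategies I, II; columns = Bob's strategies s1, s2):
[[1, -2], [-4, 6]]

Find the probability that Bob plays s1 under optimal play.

Row minima are -2 and -4, so Alice's maximin is -2; column maxima are 1 and 6, so Bob's minimax is 1. These differ, so the equilibrium is in mixed strategies.
Let Bob play s1 with probability q. Alice is indifferent when q − 2(1−q) = −4q + 6(1−q), giving q = 8/13.

8/13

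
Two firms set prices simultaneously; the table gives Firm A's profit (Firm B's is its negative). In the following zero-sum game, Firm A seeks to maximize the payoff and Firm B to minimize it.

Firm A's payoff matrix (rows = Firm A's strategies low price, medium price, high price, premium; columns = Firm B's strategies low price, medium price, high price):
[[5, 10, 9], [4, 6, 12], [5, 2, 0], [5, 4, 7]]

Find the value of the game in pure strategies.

5

Row minima: 5, 4, 0, 4 → Firm A's maximin is 5.
Column maxima: 5, 10, 12 → Firm B's minimax is 5.
They coincide at (low price, low price), so the value is 5.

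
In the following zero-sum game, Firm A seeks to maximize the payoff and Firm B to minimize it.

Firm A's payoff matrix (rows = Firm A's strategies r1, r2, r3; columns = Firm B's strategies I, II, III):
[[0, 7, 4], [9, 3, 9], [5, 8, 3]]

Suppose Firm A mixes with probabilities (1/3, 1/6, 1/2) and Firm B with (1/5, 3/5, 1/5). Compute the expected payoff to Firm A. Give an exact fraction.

173/30

Against (1/5, 3/5, 1/5), each row's expected payoff is r1: 5; r2: 27/5; r3: 32/5.
Taking the (1/3, 1/6, 1/2)-weighted average: (1/3)·(5) + (1/6)·(27/5) + (1/2)·(32/5) = 173/30.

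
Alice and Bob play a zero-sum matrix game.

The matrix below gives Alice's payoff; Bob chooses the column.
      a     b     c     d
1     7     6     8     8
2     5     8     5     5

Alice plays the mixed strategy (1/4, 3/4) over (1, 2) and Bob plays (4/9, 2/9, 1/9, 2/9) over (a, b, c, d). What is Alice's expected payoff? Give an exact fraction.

Against (4/9, 2/9, 1/9, 2/9), each row's expected payoff is 1: 64/9; 2: 17/3.
Taking the (1/4, 3/4)-weighted average: (1/4)·(64/9) + (3/4)·(17/3) = 217/36.

217/36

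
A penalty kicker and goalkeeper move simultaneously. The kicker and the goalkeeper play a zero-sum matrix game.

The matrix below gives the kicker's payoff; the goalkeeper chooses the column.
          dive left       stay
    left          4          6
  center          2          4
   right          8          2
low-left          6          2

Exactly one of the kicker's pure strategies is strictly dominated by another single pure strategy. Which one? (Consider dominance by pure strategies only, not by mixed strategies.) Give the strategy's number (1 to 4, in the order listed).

Compare center with left: 4 > 2, 6 > 4.
So left strictly dominates center for the kicker; center is strictly dominated.

2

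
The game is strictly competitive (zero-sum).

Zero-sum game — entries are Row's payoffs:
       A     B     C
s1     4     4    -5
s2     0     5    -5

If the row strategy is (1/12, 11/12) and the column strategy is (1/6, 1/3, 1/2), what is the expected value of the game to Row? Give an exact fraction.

Against (1/6, 1/3, 1/2), each row's expected payoff is s1: -1/2; s2: -5/6.
Taking the (1/12, 11/12)-weighted average: (1/12)·(-1/2) + (11/12)·(-5/6) = -29/36.

-29/36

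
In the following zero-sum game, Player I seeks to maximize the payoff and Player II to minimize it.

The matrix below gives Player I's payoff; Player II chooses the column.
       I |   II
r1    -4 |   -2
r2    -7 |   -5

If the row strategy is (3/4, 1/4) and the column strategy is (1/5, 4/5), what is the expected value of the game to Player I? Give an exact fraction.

-63/20

Against (1/5, 4/5), each row's expected payoff is r1: -12/5; r2: -27/5.
Taking the (3/4, 1/4)-weighted average: (3/4)·(-12/5) + (1/4)·(-27/5) = -63/20.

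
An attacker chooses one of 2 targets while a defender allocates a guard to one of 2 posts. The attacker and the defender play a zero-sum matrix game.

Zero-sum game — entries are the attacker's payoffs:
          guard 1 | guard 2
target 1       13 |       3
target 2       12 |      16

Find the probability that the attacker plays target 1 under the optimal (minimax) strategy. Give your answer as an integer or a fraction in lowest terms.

2/7

Row minima are 3 and 12, so the attacker's maximin is 12; column maxima are 13 and 16, so the defender's minimax is 13. These differ, so the equilibrium is in mixed strategies.
Let the attacker play target 1 with probability p. The defender is indifferent when 13p + 12(1−p) = 3p + 16(1−p), giving p = 2/7.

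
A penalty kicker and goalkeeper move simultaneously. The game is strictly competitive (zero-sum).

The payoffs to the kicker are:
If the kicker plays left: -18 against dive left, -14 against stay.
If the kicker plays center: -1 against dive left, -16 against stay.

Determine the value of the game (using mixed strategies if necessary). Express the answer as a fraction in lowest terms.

Row minima are -18 and -16, so the kicker's maximin is -16; column maxima are -1 and -14, so the goalkeeper's minimax is -14. These differ, so the equilibrium is in mixed strategies.
Let the kicker play left with probability p. The goalkeeper is indifferent when −18p − (1−p) = −14p − 16(1−p), giving p = 15/19.
Let the goalkeeper play dive left with probability q. The kicker is indifferent when −18q − 14(1−q) = −q − 16(1−q), giving q = 2/19.
The value is -18·(2/19) + (-14)·(17/19) = -274/19.

-274/19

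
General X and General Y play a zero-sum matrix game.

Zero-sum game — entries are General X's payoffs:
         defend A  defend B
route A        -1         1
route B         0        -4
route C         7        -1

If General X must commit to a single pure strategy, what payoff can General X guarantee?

The worst-case payoff for each row is route A: -1, route B: -4, route C: -1.
The best of these is -1.

-1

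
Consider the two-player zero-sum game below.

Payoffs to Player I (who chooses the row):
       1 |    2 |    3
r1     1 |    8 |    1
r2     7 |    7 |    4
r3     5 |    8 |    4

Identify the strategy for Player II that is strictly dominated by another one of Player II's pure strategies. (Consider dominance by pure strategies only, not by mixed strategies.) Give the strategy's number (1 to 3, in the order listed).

2

Player II prefers columns that give Player I less. Compare 2 with 3: 1 < 8, 4 < 7, 4 < 8.
So 3 strictly dominates 2 for Player II; 2 is strictly dominated.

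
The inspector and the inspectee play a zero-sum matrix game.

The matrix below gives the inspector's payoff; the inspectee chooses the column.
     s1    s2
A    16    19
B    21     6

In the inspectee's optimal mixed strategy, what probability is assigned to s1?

13/18

Row minima are 16 and 6, so the inspector's maximin is 16; column maxima are 21 and 19, so the inspectee's minimax is 19. These differ, so the equilibrium is in mixed strategies.
Let the inspectee play s1 with probability q. The inspector is indifferent when 16q + 19(1−q) = 21q + 6(1−q), giving q = 13/18.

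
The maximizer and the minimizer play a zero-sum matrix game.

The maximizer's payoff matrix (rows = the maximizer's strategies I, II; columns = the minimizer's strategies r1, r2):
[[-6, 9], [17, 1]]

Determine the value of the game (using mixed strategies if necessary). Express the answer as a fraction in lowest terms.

Row minima are -6 and 1, so the maximizer's maximin is 1; column maxima are 17 and 9, so the minimizer's minimax is 9. These differ, so the equilibrium is in mixed strategies.
Let the maximizer play I with probability p. The minimizer is indifferent when −6p + 17(1−p) = 9p + (1−p), giving p = 16/31.
Let the minimizer play r1 with probability q. The maximizer is indifferent when −6q + 9(1−q) = 17q + (1−q), giving q = 8/31.
The value is -6·(8/31) + (9)·(23/31) = 159/31.

159/31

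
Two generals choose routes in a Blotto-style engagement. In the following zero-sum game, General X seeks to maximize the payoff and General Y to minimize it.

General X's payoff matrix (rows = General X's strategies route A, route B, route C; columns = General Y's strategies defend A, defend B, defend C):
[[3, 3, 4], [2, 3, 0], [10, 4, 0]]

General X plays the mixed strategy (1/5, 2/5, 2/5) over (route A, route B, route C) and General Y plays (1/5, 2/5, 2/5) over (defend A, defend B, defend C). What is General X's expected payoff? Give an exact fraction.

Against (1/5, 2/5, 2/5), each row's expected payoff is route A: 17/5; route B: 8/5; route C: 18/5.
Taking the (1/5, 2/5, 2/5)-weighted average: (1/5)·(17/5) + (2/5)·(8/5) + (2/5)·(18/5) = 69/25.

69/25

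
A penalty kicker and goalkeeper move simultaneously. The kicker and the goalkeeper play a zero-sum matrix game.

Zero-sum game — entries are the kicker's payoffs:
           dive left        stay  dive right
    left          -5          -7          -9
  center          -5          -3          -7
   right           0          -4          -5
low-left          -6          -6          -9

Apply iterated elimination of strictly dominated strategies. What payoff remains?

Column stay is strictly dominated by dive right for the goalkeeper (-9<-7, -7<-3, -5<-4, -9<-6); eliminate stay.
Column dive left is strictly dominated by dive right for the goalkeeper (-9<-5, -7<-5, -5<0, -9<-6); eliminate dive left.
Row low-left is strictly dominated by row center (-7>-9); eliminate low-left.
Row center is strictly dominated by row right (-5>-7); eliminate center.
Row left is strictly dominated by row right (-5>-9); eliminate left.
Only (right, dive right) remains, with payoff -5.

-5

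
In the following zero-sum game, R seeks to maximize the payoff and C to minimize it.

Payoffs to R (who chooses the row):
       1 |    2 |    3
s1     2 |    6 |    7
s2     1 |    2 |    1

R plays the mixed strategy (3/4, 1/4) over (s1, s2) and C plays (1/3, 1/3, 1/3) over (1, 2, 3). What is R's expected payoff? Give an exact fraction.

49/12

Against (1/3, 1/3, 1/3), each row's expected payoff is s1: 5; s2: 4/3.
Taking the (3/4, 1/4)-weighted average: (3/4)·(5) + (1/4)·(4/3) = 49/12.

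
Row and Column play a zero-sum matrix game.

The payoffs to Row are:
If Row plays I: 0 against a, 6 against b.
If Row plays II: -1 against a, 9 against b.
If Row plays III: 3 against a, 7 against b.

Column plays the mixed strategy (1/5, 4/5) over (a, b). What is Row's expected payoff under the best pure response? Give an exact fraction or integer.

7

I: (0)·(1/5) + (6)·(4/5) = 24/5.
II: (-1)·(1/5) + (9)·(4/5) = 7.
III: (3)·(1/5) + (7)·(4/5) = 31/5.
The best pure response is II with expected payoff 7.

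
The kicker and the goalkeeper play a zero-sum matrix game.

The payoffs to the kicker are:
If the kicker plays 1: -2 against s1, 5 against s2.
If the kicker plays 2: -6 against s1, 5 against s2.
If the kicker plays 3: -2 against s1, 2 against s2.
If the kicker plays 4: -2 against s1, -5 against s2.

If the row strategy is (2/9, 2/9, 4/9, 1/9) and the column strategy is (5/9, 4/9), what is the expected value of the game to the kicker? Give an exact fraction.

Against (5/9, 4/9), each row's expected payoff is 1: 10/9; 2: -10/9; 3: -2/9; 4: -10/3.
Taking the (2/9, 2/9, 4/9, 1/9)-weighted average: (2/9)·(10/9) + (2/9)·(-10/9) + (4/9)·(-2/9) + (1/9)·(-10/3) = -38/81.

-38/81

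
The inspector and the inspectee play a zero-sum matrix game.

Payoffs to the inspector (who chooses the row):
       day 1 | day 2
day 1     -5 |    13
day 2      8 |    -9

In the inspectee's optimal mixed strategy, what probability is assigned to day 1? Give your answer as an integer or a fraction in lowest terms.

Row minima are -5 and -9, so the inspector's maximin is -5; column maxima are 8 and 13, so the inspectee's minimax is 8. These differ, so the equilibrium is in mixed strategies.
Let the inspectee play day 1 with probability q. The inspector is indifferent when −5q + 13(1−q) = 8q − 9(1−q), giving q = 22/35.

22/35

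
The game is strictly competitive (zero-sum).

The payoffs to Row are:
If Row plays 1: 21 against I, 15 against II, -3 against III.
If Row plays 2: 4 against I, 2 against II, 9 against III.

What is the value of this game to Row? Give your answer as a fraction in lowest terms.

141/25

Column I is strictly dominated by II for Column (it gives Row more in every row).
The remaining 2×2 game on (1, 2) × (II, III) has no saddle point. Let Row play 1 with probability p; indifference gives 15p + 2(1−p) = −3p + 9(1−p), so p = 7/25.
Similarly Column's optimal q on II is 12/25, and the value is 15·(12/25) + (-3)·(13/25) = 141/25.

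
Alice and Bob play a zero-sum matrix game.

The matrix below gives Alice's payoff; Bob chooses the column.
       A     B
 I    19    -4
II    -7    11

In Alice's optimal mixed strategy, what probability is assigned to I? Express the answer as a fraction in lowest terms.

Row minima are -4 and -7, so Alice's maximin is -4; column maxima are 19 and 11, so Bob's minimax is 11. These differ, so the equilibrium is in mixed strategies.
Let Alice play I with probability p. Bob is indifferent when 19p − 7(1−p) = −4p + 11(1−p), giving p = 18/41.

18/41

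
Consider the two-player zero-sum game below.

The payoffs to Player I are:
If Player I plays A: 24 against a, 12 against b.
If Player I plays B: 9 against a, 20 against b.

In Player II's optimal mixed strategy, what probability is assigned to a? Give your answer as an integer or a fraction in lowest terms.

8/23

Row minima are 12 and 9, so Player I's maximin is 12; column maxima are 24 and 20, so Player II's minimax is 20. These differ, so the equilibrium is in mixed strategies.
Let Player II play a with probability q. Player I is indifferent when 24q + 12(1−q) = 9q + 20(1−q), giving q = 8/23.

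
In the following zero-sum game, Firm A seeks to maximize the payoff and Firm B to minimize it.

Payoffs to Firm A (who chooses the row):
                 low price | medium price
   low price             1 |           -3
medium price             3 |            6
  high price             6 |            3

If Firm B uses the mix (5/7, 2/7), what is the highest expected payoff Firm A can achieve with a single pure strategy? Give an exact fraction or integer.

36/7

low price: (1)·(5/7) + (-3)·(2/7) = -1/7.
medium price: (3)·(5/7) + (6)·(2/7) = 27/7.
high price: (6)·(5/7) + (3)·(2/7) = 36/7.
The best pure response is high price with expected payoff 36/7.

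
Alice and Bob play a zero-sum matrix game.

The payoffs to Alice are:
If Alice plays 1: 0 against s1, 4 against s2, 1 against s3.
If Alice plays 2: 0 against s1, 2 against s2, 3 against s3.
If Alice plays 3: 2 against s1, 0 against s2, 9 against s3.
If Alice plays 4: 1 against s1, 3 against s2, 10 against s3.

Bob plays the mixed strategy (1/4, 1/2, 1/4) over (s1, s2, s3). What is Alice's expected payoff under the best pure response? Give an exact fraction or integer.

1: (0)·(1/4) + (4)·(1/2) + (1)·(1/4) = 9/4.
2: (0)·(1/4) + (2)·(1/2) + (3)·(1/4) = 7/4.
3: (2)·(1/4) + (0)·(1/2) + (9)·(1/4) = 11/4.
4: (1)·(1/4) + (3)·(1/2) + (10)·(1/4) = 17/4.
The best pure response is 4 with expected payoff 17/4.

17/4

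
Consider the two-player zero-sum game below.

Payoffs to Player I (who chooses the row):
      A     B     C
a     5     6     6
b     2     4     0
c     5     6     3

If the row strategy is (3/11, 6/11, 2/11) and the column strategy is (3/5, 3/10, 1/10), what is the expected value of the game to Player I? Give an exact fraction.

Against (3/5, 3/10, 1/10), each row's expected payoff is a: 27/5; b: 12/5; c: 51/10.
Taking the (3/11, 6/11, 2/11)-weighted average: (3/11)·(27/5) + (6/11)·(12/5) + (2/11)·(51/10) = 204/55.

204/55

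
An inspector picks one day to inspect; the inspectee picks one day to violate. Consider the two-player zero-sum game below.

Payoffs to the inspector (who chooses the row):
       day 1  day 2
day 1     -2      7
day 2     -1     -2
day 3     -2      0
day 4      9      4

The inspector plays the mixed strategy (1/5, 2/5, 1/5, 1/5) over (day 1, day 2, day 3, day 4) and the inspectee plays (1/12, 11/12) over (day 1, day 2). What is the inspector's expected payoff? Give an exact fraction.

4/3

Against (1/12, 11/12), each row's expected payoff is day 1: 25/4; day 2: -23/12; day 3: -1/6; day 4: 53/12.
Taking the (1/5, 2/5, 1/5, 1/5)-weighted average: (1/5)·(25/4) + (2/5)·(-23/12) + (1/5)·(-1/6) + (1/5)·(53/12) = 4/3.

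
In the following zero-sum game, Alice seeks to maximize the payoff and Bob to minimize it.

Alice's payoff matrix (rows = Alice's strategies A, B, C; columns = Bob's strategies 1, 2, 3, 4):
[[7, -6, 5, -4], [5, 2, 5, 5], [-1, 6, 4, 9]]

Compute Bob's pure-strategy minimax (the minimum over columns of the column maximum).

5

The worst case (largest entry) in each column is 1: 7, 2: 6, 3: 5, 4: 9.
The best (smallest) of these is 5.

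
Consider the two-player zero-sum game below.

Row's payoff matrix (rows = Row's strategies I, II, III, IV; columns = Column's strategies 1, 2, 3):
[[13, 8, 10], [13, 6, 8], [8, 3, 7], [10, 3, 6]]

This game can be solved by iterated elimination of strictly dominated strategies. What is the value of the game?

8

Row IV is strictly dominated by row I (13>10, 8>3, 10>6); eliminate IV.
Row III is strictly dominated by row I (13>8, 8>3, 10>7); eliminate III.
Column 1 is strictly dominated by 2 for Column (8<13, 6<13); eliminate 1.
Row II is strictly dominated by row I (8>6, 10>8); eliminate II.
Column 3 is strictly dominated by 2 for Column (8<10); eliminate 3.
Only (I, 2) remains, with payoff 8.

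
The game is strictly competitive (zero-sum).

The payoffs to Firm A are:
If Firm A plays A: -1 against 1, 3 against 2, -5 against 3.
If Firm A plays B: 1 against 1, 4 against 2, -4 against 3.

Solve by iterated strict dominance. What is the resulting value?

-4

Row A is strictly dominated by row B (1>-1, 4>3, -4>-5); eliminate A.
Column 2 is strictly dominated by 1 for Firm B (1<4); eliminate 2.
Column 1 is strictly dominated by 3 for Firm B (-4<1); eliminate 1.
Only (B, 3) remains, with payoff -4.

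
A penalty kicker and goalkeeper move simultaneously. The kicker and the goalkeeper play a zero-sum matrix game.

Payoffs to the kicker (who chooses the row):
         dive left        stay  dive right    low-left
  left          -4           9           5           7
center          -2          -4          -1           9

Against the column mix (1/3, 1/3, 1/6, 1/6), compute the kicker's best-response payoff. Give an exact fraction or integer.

left: (-4)·(1/3) + (9)·(1/3) + (5)·(1/6) + (7)·(1/6) = 11/3.
center: (-2)·(1/3) + (-4)·(1/3) + (-1)·(1/6) + (9)·(1/6) = -2/3.
The best pure response is left with expected payoff 11/3.

11/3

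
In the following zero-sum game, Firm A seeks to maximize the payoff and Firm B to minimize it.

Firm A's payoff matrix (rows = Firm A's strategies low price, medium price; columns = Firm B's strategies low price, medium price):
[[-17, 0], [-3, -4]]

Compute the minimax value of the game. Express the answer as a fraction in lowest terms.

-34/9

Row minima are -17 and -4, so Firm A's maximin is -4; column maxima are -3 and 0, so Firm B's minimax is -3. These differ, so the equilibrium is in mixed strategies.
Let Firm A play low price with probability p. Firm B is indifferent when −17p − 3(1−p) = −4(1−p), giving p = 1/18.
Let Firm B play low price with probability q. Firm A is indifferent when −17q = −3q − 4(1−q), giving q = 2/9.
The value is -17·(2/9) + (0)·(7/9) = -34/9.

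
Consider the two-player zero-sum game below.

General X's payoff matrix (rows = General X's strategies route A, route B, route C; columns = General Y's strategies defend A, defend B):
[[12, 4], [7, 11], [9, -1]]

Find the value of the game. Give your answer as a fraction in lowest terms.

Row route C is strictly dominated by row route A, so General X never plays it.
The remaining 2×2 game on (route A, route B) × (defend A, defend B) has no saddle point. Let General X play route A with probability p; indifference gives 12p + 7(1−p) = 4p + 11(1−p), so p = 1/3.
Similarly General Y's optimal q on defend A is 7/12, and the value is 12·(7/12) + (4)·(5/12) = 26/3.

26/3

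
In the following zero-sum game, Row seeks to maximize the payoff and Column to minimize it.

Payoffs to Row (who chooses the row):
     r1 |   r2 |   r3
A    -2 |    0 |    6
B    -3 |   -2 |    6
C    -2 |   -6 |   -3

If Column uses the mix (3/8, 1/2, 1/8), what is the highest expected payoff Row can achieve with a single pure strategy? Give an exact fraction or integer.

0

A: (-2)·(3/8) + (0)·(1/2) + (6)·(1/8) = 0.
B: (-3)·(3/8) + (-2)·(1/2) + (6)·(1/8) = -11/8.
C: (-2)·(3/8) + (-6)·(1/2) + (-3)·(1/8) = -33/8.
The best pure response is A with expected payoff 0.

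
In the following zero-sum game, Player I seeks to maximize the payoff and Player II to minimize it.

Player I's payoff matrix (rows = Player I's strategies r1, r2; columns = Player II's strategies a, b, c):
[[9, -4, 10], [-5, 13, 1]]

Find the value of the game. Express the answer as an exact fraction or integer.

97/31

Column c is strictly dominated by a for Player II (it gives Player I more in every row).
The remaining 2×2 game on (r1, r2) × (a, b) has no saddle point. Let Player I play r1 with probability p; indifference gives 9p − 5(1−p) = −4p + 13(1−p), so p = 18/31.
Similarly Player II's optimal q on a is 17/31, and the value is 9·(17/31) + (-4)·(14/31) = 97/31.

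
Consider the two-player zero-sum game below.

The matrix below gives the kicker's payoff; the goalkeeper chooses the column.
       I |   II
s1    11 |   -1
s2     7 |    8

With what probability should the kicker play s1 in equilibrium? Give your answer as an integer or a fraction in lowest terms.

Row minima are -1 and 7, so the kicker's maximin is 7; column maxima are 11 and 8, so the goalkeeper's minimax is 8. These differ, so the equilibrium is in mixed strategies.
Let the kicker play s1 with probability p. The goalkeeper is indifferent when 11p + 7(1−p) = −p + 8(1−p), giving p = 1/13.

1/13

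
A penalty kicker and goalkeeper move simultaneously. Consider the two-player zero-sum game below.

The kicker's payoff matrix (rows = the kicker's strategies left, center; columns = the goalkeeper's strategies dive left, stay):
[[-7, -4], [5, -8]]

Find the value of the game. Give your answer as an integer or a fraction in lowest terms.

-19/4

Row minima are -7 and -8, so the kicker's maximin is -7; column maxima are 5 and -4, so the goalkeeper's minimax is -4. These differ, so the equilibrium is in mixed strategies.
Let the kicker play left with probability p. The goalkeeper is indifferent when −7p + 5(1−p) = −4p − 8(1−p), giving p = 13/16.
Let the goalkeeper play dive left with probability q. The kicker is indifferent when −7q − 4(1−q) = 5q − 8(1−q), giving q = 1/4.
The value is -7·(1/4) + (-4)·(3/4) = -19/4.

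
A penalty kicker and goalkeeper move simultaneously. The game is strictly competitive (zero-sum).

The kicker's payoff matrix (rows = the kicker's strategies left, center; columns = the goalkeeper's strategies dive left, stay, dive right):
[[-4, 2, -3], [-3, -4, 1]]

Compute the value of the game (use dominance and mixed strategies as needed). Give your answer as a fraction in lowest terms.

-22/7

Column dive right is strictly dominated by dive left for the goalkeeper (it gives the kicker more in every row).
The remaining 2×2 game on (left, center) × (dive left, stay) has no saddle point. Let the kicker play left with probability p; indifference gives −4p − 3(1−p) = 2p − 4(1−p), so p = 1/7.
Similarly the goalkeeper's optimal q on dive left is 6/7, and the value is -4·(6/7) + (2)·(1/7) = -22/7.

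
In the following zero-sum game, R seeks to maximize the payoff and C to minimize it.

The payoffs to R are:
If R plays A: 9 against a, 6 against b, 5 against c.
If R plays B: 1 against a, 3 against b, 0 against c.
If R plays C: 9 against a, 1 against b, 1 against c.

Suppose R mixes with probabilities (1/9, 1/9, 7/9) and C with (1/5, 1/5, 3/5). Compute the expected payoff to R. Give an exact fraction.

25/9

Against (1/5, 1/5, 3/5), each row's expected payoff is A: 6; B: 4/5; C: 13/5.
Taking the (1/9, 1/9, 7/9)-weighted average: (1/9)·(6) + (1/9)·(4/5) + (7/9)·(13/5) = 25/9.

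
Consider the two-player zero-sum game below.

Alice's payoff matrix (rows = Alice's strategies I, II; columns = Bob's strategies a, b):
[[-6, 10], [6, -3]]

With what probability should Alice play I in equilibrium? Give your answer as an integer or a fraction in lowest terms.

9/25

Row minima are -6 and -3, so Alice's maximin is -3; column maxima are 6 and 10, so Bob's minimax is 6. These differ, so the equilibrium is in mixed strategies.
Let Alice play I with probability p. Bob is indifferent when −6p + 6(1−p) = 10p − 3(1−p), giving p = 9/25.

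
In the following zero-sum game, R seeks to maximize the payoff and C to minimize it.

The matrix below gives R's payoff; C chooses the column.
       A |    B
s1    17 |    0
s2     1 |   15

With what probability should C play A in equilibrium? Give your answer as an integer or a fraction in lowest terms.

Row minima are 0 and 1, so R's maximin is 1; column maxima are 17 and 15, so C's minimax is 15. These differ, so the equilibrium is in mixed strategies.
Let C play A with probability q. R is indifferent when 17q = q + 15(1−q), giving q = 15/31.

15/31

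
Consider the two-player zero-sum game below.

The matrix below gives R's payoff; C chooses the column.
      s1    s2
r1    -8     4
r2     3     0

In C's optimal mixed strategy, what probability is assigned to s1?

4/15

Row minima are -8 and 0, so R's maximin is 0; column maxima are 3 and 4, so C's minimax is 3. These differ, so the equilibrium is in mixed strategies.
Let C play s1 with probability q. R is indifferent when −8q + 4(1−q) = 3q, giving q = 4/15.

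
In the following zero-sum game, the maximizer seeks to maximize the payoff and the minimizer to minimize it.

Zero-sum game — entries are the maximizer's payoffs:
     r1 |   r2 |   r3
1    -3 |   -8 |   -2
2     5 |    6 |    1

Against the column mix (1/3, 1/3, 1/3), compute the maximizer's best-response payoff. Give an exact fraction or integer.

4

1: (-3)·(1/3) + (-8)·(1/3) + (-2)·(1/3) = -13/3.
2: (5)·(1/3) + (6)·(1/3) + (1)·(1/3) = 4.
The best pure response is 2 with expected payoff 4.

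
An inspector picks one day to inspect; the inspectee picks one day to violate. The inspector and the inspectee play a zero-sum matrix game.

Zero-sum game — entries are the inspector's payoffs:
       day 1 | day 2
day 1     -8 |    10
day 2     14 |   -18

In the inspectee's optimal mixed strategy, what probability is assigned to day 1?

14/25

Row minima are -8 and -18, so the inspector's maximin is -8; column maxima are 14 and 10, so the inspectee's minimax is 10. These differ, so the equilibrium is in mixed strategies.
Let the inspectee play day 1 with probability q. The inspector is indifferent when −8q + 10(1−q) = 14q − 18(1−q), giving q = 14/25.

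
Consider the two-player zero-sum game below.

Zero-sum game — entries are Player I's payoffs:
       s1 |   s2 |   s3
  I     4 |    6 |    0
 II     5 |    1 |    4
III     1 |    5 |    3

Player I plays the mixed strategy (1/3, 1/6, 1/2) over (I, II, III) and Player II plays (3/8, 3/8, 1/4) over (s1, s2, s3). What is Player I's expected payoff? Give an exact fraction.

Against (3/8, 3/8, 1/4), each row's expected payoff is I: 15/4; II: 13/4; III: 3.
Taking the (1/3, 1/6, 1/2)-weighted average: (1/3)·(15/4) + (1/6)·(13/4) + (1/2)·(3) = 79/24.

79/24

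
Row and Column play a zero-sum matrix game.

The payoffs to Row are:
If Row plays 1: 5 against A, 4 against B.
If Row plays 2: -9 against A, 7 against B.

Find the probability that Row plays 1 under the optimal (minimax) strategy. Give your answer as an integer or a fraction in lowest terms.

16/17

Row minima are 4 and -9, so Row's maximin is 4; column maxima are 5 and 7, so Column's minimax is 5. These differ, so the equilibrium is in mixed strategies.
Let Row play 1 with probability p. Column is indifferent when 5p − 9(1−p) = 4p + 7(1−p), giving p = 16/17.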